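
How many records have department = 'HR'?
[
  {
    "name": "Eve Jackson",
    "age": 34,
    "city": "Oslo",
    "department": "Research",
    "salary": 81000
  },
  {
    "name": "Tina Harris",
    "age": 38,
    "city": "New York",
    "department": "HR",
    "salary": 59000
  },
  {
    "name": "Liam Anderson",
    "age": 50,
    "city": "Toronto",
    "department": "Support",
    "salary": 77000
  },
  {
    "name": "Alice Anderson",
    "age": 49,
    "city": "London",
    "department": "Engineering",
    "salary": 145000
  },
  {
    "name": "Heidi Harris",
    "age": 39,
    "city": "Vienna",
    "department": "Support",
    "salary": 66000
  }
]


Data: 5 records
Condition: department = 'HR'

Checking each record:
  Eve Jackson: Research
  Tina Harris: HR MATCH
  Liam Anderson: Support
  Alice Anderson: Engineering
  Heidi Harris: Support

Count: 1

1


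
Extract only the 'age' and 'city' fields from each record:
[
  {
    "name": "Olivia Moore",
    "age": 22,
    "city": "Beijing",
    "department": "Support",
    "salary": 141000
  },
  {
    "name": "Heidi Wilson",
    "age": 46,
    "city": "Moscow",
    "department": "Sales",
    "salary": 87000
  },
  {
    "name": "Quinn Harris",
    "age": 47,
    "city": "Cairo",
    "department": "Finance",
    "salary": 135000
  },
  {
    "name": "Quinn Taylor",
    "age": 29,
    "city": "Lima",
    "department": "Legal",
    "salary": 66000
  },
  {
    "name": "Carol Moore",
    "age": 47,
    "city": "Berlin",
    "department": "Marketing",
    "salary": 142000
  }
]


Original: 5 records with fields: name, age, city, department, salary
Keep: ['age', 'city']
Drop: ['name', 'department', 'salary']
Result: 5 records, 2 fields each

[
  {
    "age": 22,
    "city": "Beijing"
  },
  {
    "age": 46,
    "city": "Moscow"
  },
  {
    "age": 47,
    "city": "Cairo"
  },
  {
    "age": 29,
    "city": "Lima"
  },
  {
    "age": 47,
    "city": "Berlin"
  }
]


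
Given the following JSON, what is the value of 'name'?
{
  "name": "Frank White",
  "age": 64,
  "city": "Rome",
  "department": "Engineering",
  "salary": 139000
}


Looking up field 'name'
Value: Frank White

Frank White


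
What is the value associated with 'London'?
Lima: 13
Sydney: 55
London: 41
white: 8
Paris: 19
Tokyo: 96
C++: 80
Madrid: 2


Looking up key 'London'
Value: 41

41


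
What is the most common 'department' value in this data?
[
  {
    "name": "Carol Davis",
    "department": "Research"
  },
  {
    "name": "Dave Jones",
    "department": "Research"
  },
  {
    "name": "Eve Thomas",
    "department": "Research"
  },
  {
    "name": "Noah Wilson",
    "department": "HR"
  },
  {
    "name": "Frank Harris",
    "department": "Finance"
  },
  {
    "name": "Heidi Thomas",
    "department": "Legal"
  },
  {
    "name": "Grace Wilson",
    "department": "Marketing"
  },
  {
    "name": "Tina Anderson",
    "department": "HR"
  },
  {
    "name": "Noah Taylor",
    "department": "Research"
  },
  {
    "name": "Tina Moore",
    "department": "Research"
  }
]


Counting 'department' values across 10 records:

  Research: 5 #####
  HR: 2 ##
  Finance: 1 #
  Legal: 1 #
  Marketing: 1 #

Most common: Research (5 times)

Research (5 times)


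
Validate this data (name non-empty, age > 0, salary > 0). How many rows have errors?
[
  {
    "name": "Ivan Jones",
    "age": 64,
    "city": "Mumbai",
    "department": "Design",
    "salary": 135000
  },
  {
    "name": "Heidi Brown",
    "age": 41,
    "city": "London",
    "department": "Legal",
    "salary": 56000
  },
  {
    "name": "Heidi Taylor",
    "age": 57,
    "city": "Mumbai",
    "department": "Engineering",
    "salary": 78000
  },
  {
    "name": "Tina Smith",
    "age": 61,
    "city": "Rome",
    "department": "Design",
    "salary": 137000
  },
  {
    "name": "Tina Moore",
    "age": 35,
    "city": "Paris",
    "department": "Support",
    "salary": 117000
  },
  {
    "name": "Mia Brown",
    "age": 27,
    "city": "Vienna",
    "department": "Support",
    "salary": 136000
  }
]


Validating 6 records:
Rules: name non-empty, age > 0, salary > 0

  Row 1 (Ivan Jones): OK
  Row 2 (Heidi Brown): OK
  Row 3 (Heidi Taylor): OK
  Row 4 (Tina Smith): OK
  Row 5 (Tina Moore): OK
  Row 6 (Mia Brown): OK

Total errors: 0

0 errors


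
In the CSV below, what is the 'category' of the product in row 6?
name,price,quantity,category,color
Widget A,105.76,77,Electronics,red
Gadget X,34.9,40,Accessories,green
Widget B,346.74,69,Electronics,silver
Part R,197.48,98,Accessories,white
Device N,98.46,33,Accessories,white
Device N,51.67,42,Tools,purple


Query: Row 6 ('Device N'), column 'category'
Value: Tools

Tools


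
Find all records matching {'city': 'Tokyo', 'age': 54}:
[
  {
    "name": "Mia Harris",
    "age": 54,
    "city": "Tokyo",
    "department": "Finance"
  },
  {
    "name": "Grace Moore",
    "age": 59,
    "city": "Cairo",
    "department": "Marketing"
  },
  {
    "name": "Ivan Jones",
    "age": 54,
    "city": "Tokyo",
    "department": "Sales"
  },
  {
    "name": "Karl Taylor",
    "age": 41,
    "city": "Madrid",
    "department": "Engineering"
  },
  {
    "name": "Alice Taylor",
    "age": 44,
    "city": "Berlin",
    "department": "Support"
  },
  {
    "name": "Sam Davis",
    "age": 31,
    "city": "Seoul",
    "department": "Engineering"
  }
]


Search criteria: {'city': 'Tokyo', 'age': 54}

Checking 6 records:
  Mia Harris: {city: Tokyo, age: 54} <-- MATCH
  Grace Moore: {city: Cairo, age: 59}
  Ivan Jones: {city: Tokyo, age: 54} <-- MATCH
  Karl Taylor: {city: Madrid, age: 41}
  Alice Taylor: {city: Berlin, age: 44}
  Sam Davis: {city: Seoul, age: 31}

Matches: ["Mia Harris", "Ivan Jones"]

["Mia Harris", "Ivan Jones"]


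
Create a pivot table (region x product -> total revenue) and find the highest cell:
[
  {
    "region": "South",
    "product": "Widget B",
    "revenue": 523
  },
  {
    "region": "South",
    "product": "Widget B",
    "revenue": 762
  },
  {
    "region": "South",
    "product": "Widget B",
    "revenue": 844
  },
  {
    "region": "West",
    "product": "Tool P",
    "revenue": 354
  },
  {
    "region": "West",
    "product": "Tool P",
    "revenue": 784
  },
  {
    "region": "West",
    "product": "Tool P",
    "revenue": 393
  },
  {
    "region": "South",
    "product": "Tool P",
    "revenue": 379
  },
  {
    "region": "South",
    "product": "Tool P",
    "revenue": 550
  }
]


Pivot: region (rows) x product (columns) -> total revenue

     Tool P        Widget B    
South          929          2129  
West          1531             0  

Highest: South / Widget B = $2129

South / Widget B = $2129


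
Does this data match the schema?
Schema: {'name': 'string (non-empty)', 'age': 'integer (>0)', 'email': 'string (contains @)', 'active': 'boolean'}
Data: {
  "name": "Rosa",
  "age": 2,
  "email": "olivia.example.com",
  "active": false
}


Validating each field against schema:
  name: OK (non-empty string)
  age: OK (positive integer)
  email: FAIL ("olivia.example.com" does not contain @)
  active: OK (boolean)

Result: INVALID (1 error: email)

INVALID (1 error: email)


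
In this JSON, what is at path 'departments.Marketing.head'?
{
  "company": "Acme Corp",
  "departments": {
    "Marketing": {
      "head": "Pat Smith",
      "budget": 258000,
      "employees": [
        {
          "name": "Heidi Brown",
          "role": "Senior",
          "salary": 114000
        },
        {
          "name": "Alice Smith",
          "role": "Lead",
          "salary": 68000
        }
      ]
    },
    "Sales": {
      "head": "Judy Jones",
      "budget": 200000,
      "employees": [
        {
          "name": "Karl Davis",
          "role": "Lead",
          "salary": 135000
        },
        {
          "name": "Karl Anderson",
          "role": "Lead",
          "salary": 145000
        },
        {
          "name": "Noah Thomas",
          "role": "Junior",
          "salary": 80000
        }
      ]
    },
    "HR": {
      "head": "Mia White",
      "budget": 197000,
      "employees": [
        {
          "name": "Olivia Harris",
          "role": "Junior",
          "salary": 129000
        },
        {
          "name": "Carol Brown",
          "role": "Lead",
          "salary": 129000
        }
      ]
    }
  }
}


Path: departments.Marketing.head

Navigate:
  -> departments
  -> Marketing
  -> head = 'Pat Smith'

Pat Smith


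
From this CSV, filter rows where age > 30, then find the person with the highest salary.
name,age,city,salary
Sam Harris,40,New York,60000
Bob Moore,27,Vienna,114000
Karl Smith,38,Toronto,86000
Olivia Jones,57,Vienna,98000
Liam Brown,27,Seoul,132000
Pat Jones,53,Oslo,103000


Filter: age > 30
Sort by: salary (descending)

Filtered records (4):
  Pat Jones, age 53, salary $103000
  Olivia Jones, age 57, salary $98000
  Karl Smith, age 38, salary $86000
  Sam Harris, age 40, salary $60000

Highest salary: Pat Jones ($103000)

Pat Jones


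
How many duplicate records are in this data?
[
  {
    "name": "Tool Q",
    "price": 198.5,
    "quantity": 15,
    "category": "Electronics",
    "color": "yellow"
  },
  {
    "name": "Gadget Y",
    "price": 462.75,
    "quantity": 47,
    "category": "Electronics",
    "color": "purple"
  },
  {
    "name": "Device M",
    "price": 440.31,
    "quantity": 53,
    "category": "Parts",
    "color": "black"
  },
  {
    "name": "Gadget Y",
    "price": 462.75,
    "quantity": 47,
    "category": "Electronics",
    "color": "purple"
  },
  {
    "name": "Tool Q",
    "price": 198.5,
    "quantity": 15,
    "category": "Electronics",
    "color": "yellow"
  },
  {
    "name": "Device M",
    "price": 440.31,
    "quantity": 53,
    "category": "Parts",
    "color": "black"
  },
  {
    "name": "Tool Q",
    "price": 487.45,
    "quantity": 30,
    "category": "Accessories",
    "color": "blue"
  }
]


Checking 7 records for duplicates:

  Row 1: Tool Q ($198.5, qty 15)
  Row 2: Gadget Y ($462.75, qty 47)
  Row 3: Device M ($440.31, qty 53)
  Row 4: Gadget Y ($462.75, qty 47) <-- DUPLICATE
  Row 5: Tool Q ($198.5, qty 15) <-- DUPLICATE
  Row 6: Device M ($440.31, qty 53) <-- DUPLICATE
  Row 7: Tool Q ($487.45, qty 30)

Duplicates found: 3
Unique records: 4

3 duplicates, 4 unique


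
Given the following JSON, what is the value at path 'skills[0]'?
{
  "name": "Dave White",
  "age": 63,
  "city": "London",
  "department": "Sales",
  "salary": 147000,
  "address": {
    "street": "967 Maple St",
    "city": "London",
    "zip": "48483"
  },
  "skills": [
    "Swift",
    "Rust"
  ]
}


Query: skills[0]
Path: skills -> first element
Value: Swift

Swift


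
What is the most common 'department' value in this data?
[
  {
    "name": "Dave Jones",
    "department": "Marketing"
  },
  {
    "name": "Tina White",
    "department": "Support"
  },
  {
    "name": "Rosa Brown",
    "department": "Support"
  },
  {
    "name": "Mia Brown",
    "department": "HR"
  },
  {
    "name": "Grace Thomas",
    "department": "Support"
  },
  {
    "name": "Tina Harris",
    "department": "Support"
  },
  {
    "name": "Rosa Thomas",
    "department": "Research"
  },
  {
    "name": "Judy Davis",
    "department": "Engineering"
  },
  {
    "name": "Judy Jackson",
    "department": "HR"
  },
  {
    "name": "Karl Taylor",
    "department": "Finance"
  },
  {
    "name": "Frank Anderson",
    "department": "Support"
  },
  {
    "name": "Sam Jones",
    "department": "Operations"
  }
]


Counting 'department' values across 12 records:

  Support: 5 #####
  HR: 2 ##
  Marketing: 1 #
  Research: 1 #
  Engineering: 1 #
  Finance: 1 #
  Operations: 1 #

Most common: Support (5 times)

Support (5 times)


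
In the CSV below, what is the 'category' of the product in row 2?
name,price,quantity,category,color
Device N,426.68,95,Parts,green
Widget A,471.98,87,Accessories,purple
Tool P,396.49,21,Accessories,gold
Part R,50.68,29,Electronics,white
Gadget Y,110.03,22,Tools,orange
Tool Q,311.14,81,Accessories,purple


Query: Row 2 ('Widget A'), column 'category'
Value: Accessories

Accessories


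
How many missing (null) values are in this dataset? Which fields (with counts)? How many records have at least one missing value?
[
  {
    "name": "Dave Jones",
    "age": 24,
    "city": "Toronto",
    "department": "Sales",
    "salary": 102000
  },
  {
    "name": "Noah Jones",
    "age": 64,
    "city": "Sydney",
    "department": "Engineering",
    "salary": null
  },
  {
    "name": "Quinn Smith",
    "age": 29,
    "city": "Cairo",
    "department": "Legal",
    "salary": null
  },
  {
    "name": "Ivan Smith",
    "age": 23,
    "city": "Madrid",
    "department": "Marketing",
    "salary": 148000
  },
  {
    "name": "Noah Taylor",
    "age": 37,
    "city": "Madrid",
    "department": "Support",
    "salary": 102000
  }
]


Checking for missing (null) values in 5 records:

  Dave Jones: complete
  Noah Jones: salary
  Quinn Smith: salary
  Ivan Smith: complete
  Noah Taylor: complete

Per field:
  name: 0 missing
  age: 0 missing
  city: 0 missing
  department: 0 missing
  salary: 2 missing

Total missing values: 2
Records with any missing: 2

2 missing values (salary: 2); 2 incomplete records


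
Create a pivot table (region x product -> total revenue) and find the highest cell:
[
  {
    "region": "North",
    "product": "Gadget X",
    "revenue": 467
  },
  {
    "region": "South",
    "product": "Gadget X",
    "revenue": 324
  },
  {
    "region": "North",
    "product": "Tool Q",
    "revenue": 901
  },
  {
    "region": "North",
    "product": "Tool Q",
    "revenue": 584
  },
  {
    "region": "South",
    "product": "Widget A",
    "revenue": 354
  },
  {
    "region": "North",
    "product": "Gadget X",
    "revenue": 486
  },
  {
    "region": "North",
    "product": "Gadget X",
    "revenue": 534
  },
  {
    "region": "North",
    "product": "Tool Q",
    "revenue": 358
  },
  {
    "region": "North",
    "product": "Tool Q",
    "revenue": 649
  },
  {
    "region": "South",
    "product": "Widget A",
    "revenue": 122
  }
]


Pivot: region (rows) x product (columns) -> total revenue

     Gadget X      Tool Q        Widget A    
North         1487          2492             0  
South          324             0           476  

Highest: North / Tool Q = $2492

North / Tool Q = $2492


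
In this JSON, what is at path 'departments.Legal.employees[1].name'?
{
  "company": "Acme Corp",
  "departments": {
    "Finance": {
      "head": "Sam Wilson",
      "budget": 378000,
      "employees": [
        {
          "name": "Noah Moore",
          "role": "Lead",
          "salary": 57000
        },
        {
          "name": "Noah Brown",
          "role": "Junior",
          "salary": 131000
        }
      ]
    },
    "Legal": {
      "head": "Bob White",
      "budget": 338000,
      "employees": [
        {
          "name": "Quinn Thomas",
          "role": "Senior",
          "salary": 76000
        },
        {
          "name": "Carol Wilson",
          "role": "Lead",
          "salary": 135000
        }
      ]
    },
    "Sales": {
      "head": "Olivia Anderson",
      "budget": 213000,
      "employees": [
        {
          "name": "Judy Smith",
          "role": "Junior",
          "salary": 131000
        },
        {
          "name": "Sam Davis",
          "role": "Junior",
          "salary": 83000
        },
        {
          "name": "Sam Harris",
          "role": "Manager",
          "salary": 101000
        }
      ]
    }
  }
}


Path: departments.Legal.employees[1].name

Navigate:
  -> departments
  -> Legal
  -> employees[1].name = 'Carol Wilson'

Carol Wilson


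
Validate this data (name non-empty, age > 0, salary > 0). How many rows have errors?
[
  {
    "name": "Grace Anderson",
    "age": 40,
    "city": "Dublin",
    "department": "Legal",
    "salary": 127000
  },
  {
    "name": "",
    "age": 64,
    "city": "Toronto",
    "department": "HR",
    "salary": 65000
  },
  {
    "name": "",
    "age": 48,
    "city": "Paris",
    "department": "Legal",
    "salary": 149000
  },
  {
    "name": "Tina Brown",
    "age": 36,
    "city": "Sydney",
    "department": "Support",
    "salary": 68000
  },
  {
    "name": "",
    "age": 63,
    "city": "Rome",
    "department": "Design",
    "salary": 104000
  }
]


Validating 5 records:
Rules: name non-empty, age > 0, salary > 0

  Row 1 (Grace Anderson): OK
  Row 2 (???): empty name
  Row 3 (???): empty name
  Row 4 (Tina Brown): OK
  Row 5 (???): empty name

Total errors: 3

3 errors


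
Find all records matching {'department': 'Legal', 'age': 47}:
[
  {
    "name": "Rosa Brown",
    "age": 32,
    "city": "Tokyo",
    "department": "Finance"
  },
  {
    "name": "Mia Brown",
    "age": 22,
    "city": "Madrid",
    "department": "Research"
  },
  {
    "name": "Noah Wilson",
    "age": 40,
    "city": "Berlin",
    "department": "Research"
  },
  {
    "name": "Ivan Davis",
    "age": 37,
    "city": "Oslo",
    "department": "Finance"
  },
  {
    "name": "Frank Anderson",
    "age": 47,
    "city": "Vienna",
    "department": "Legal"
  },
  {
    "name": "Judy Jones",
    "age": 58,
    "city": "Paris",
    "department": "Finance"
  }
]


Search criteria: {'department': 'Legal', 'age': 47}

Checking 6 records:
  Rosa Brown: {department: Finance, age: 32}
  Mia Brown: {department: Research, age: 22}
  Noah Wilson: {department: Research, age: 40}
  Ivan Davis: {department: Finance, age: 37}
  Frank Anderson: {department: Legal, age: 47} <-- MATCH
  Judy Jones: {department: Finance, age: 58}

Matches: ["Frank Anderson"]

["Frank Anderson"]


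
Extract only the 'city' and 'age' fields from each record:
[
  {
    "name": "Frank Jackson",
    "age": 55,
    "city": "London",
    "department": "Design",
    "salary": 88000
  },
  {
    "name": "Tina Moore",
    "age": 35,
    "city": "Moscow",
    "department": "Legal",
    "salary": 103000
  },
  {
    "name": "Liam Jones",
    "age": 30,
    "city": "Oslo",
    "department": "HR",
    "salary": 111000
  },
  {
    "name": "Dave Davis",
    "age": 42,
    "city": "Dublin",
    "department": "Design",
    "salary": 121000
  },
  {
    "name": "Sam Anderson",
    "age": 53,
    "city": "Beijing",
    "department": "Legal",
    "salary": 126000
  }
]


Original: 5 records with fields: name, age, city, department, salary
Keep: ['city', 'age']
Drop: ['name', 'department', 'salary']
Result: 5 records, 2 fields each

[
  {
    "city": "London",
    "age": 55
  },
  {
    "city": "Moscow",
    "age": 35
  },
  {
    "city": "Oslo",
    "age": 30
  },
  {
    "city": "Dublin",
    "age": 42
  },
  {
    "city": "Beijing",
    "age": 53
  }
]


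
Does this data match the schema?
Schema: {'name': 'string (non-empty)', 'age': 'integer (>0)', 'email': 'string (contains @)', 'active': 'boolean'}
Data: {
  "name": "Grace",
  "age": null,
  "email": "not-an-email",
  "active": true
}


Validating each field against schema:
  name: OK (non-empty string)
  age: FAIL (null is not an integer)
  email: FAIL ("not-an-email" does not contain @)
  active: OK (boolean)

Result: INVALID (2 errors: age, email)

INVALID (2 errors: age, email)


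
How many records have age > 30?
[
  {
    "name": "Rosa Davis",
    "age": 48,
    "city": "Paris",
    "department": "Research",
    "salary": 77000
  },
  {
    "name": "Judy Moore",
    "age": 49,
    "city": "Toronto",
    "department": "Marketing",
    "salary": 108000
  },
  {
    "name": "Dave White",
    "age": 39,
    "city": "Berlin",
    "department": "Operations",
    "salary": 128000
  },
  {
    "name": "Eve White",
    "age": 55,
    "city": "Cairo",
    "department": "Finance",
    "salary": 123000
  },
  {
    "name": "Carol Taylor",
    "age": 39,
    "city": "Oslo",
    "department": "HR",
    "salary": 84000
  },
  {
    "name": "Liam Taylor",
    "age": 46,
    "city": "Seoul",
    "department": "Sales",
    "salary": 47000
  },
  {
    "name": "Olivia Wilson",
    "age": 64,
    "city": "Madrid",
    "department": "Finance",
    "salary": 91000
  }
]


Data: 7 records
Condition: age > 30

Checking each record:
  Rosa Davis: 48 MATCH
  Judy Moore: 49 MATCH
  Dave White: 39 MATCH
  Eve White: 55 MATCH
  Carol Taylor: 39 MATCH
  Liam Taylor: 46 MATCH
  Olivia Wilson: 64 MATCH

Count: 7

7


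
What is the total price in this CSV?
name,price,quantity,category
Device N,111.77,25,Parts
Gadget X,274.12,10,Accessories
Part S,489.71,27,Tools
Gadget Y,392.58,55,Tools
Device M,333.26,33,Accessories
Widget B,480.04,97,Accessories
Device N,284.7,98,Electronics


Computing total price:
Values: [111.77, 274.12, 489.71, 392.58, 333.26, 480.04, 284.7]
Sum = 2366.18

2366.18


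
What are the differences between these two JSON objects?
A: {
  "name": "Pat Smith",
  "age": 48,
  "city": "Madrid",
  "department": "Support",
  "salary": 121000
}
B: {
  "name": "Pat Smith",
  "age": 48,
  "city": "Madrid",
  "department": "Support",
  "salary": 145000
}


Comparing each field (in key order):
  name: same
  age: same
  city: same
  department: same
  salary: DIFFERENT
Differences:
  salary: 121000 -> 145000

1 field(s) changed

1 change: salary


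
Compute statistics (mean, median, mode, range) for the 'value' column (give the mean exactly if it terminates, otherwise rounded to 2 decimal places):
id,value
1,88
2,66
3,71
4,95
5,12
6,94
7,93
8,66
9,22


Data: [88, 66, 71, 95, 12, 94, 93, 66, 22]
Count: 9
Sum: 607
Mean: 607/9 ≈ 67.44 (rounded to 2 decimal places)
Sorted: [12, 22, 66, 66, 71, 88, 93, 94, 95]
Median: 71.0
Mode: 66 (2 times)
Range: 95 - 12 = 83
Min: 12, Max: 95

mean≈67.44, median=71.0, mode=66, range=83


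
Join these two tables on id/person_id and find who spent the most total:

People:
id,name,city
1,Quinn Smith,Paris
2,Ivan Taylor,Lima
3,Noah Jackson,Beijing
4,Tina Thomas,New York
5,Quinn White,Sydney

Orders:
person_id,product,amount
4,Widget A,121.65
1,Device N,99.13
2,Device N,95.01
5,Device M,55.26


Join on: people.id = orders.person_id

Joined rows:
  Tina Thomas (New York) bought Widget A for $121.65
  Quinn Smith (Paris) bought Device N for $99.13
  Ivan Taylor (Lima) bought Device N for $95.01
  Quinn White (Sydney) bought Device M for $55.26

Total per person:
  Tina Thomas: $121.65
  Quinn Smith: $99.13
  Ivan Taylor: $95.01
  Quinn White: $55.26

Top spender: Tina Thomas ($121.65)

Tina Thomas ($121.65)


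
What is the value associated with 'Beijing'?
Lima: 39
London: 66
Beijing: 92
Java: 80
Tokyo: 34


Looking up key 'Beijing'
Value: 92

92


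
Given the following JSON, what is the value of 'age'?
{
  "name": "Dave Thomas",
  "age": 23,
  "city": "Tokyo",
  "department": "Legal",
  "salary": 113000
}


Looking up field 'age'
Value: 23

23


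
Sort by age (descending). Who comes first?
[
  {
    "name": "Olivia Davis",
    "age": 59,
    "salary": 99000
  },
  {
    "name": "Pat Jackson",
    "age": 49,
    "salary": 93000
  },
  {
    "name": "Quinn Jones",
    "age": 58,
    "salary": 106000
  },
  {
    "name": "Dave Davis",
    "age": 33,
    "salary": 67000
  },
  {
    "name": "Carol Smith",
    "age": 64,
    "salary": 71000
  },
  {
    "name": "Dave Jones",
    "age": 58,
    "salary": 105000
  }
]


Sort by: age (descending)

Sorted order:
  1. Carol Smith (age = 64)
  2. Olivia Davis (age = 59)
  3. Quinn Jones (age = 58)
  4. Dave Jones (age = 58)
  5. Pat Jackson (age = 49)
  6. Dave Davis (age = 33)

First: Carol Smith

Carol Smith


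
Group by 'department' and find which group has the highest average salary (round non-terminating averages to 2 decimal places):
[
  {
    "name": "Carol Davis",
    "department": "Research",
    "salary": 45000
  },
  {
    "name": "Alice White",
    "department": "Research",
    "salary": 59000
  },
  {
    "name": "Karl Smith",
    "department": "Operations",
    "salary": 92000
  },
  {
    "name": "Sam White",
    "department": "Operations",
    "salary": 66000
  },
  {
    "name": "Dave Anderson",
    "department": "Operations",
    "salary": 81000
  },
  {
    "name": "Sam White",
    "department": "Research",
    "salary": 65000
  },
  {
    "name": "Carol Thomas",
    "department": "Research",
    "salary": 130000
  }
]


Group by: department

Groups:
  Operations: 3 people, avg salary = 239000/3 ≈ $79666.67
  Research: 4 people, avg salary = 299000/4 = $74750

Highest average salary: Operations (≈$79666.67)

Operations (≈$79666.67)


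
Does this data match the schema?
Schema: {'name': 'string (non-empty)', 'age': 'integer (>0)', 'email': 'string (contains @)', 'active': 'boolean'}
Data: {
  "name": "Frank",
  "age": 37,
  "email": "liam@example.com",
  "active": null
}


Validating each field against schema:
  name: OK (non-empty string)
  age: OK (positive integer)
  email: OK (string with @)
  active: FAIL (null is not a boolean)

Result: INVALID (1 error: active)

INVALID (1 error: active)


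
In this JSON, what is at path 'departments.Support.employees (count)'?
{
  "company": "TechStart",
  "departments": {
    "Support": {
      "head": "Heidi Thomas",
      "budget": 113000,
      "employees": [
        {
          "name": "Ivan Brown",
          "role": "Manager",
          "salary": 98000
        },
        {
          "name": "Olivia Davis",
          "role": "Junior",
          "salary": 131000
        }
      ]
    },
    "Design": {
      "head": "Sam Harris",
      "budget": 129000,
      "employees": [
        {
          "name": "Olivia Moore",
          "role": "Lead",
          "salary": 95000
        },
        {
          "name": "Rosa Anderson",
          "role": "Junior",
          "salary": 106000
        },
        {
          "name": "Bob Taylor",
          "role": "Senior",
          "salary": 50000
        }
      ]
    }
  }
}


Path: departments.Support.employees (count)

Navigate:
  -> departments
  -> Support
  -> employees (array, length 2)

2


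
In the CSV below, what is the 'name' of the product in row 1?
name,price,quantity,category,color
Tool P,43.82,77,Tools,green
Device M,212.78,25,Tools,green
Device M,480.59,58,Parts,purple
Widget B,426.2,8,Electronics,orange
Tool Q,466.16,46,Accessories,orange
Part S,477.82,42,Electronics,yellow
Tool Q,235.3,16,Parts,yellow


Query: Row 1 ('Tool P'), column 'name'
Value: Tool P

Tool P


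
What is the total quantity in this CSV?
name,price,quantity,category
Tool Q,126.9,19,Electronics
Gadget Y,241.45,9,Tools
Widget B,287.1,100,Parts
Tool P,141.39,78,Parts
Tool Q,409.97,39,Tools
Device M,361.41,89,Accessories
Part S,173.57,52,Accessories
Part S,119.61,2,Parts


Computing total quantity:
Values: [19, 9, 100, 78, 39, 89, 52, 2]
Sum = 388

388


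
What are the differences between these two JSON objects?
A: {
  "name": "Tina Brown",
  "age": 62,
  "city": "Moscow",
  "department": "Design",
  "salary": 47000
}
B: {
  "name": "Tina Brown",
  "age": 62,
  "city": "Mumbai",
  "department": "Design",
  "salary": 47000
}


Comparing each field (in key order):
  name: same
  age: same
  city: DIFFERENT
  department: same
  salary: same
Differences:
  city: Moscow -> Mumbai

1 field(s) changed

1 change: city


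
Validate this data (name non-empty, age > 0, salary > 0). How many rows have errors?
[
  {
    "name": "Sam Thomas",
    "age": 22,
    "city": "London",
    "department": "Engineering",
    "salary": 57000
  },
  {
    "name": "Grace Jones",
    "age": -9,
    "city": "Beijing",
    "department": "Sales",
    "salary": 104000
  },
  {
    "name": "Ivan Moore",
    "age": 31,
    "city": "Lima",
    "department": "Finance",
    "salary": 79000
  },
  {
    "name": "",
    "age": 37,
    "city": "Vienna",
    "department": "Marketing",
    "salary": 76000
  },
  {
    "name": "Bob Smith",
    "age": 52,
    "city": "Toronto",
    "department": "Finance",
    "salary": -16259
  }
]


Validating 5 records:
Rules: name non-empty, age > 0, salary > 0

  Row 1 (Sam Thomas): OK
  Row 2 (Grace Jones): negative age: -9
  Row 3 (Ivan Moore): OK
  Row 4 (???): empty name
  Row 5 (Bob Smith): negative salary: -16259

Total errors: 3

3 errors


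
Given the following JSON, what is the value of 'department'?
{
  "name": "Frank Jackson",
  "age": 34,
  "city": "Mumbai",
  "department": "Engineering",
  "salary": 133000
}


Looking up field 'department'
Value: Engineering

Engineering


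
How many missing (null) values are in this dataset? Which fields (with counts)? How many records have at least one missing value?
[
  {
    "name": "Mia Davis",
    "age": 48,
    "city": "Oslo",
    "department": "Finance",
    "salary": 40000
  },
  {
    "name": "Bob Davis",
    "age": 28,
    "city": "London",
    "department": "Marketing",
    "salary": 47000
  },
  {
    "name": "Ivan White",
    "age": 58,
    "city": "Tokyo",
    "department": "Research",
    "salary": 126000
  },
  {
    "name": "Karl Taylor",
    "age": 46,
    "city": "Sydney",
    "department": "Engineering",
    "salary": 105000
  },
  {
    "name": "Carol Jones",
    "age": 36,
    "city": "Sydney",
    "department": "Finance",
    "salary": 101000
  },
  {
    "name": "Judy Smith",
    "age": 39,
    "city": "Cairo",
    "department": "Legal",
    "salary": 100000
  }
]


Checking for missing (null) values in 6 records:

  Mia Davis: complete
  Bob Davis: complete
  Ivan White: complete
  Karl Taylor: complete
  Carol Jones: complete
  Judy Smith: complete

Per field:
  name: 0 missing
  age: 0 missing
  city: 0 missing
  department: 0 missing
  salary: 0 missing

Total missing values: 0
Records with any missing: 0

0 missing values (none); 0 incomplete records


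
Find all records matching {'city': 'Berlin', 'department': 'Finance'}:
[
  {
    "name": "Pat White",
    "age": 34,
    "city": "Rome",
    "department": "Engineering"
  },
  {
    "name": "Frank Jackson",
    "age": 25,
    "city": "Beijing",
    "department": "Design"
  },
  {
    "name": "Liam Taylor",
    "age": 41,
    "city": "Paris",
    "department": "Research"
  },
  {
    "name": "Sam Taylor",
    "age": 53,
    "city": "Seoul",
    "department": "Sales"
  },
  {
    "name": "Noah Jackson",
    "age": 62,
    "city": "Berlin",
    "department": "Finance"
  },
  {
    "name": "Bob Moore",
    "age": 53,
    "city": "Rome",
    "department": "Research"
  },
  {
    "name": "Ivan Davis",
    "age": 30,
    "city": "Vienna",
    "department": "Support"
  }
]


Search criteria: {'city': 'Berlin', 'department': 'Finance'}

Checking 7 records:
  Pat White: {city: Rome, department: Engineering}
  Frank Jackson: {city: Beijing, department: Design}
  Liam Taylor: {city: Paris, department: Research}
  Sam Taylor: {city: Seoul, department: Sales}
  Noah Jackson: {city: Berlin, department: Finance} <-- MATCH
  Bob Moore: {city: Rome, department: Research}
  Ivan Davis: {city: Vienna, department: Support}

Matches: ["Noah Jackson"]

["Noah Jackson"]


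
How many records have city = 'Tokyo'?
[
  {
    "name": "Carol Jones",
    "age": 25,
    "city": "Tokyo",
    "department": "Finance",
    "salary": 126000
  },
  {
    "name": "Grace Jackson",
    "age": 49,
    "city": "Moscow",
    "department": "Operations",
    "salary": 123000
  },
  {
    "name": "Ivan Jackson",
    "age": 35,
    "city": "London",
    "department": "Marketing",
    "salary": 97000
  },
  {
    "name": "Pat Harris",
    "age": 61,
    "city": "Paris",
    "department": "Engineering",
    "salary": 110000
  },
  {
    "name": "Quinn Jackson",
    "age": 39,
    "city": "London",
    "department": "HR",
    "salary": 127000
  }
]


Data: 5 records
Condition: city = 'Tokyo'

Checking each record:
  Carol Jones: Tokyo MATCH
  Grace Jackson: Moscow
  Ivan Jackson: London
  Pat Harris: Paris
  Quinn Jackson: London

Count: 1

1


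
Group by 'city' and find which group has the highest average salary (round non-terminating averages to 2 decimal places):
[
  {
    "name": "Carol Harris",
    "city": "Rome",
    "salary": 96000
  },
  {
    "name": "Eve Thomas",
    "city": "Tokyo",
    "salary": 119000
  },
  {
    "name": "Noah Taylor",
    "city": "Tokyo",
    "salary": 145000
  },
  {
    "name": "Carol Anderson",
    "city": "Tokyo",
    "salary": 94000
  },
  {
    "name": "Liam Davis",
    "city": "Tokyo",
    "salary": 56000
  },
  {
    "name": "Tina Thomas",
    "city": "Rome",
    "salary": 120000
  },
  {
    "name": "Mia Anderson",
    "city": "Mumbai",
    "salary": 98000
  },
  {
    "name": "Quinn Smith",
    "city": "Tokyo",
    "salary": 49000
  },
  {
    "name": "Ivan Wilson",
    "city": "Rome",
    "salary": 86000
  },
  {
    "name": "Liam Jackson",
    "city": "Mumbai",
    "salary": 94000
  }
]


Group by: city

Groups:
  Mumbai: 2 people, avg salary = 192000/2 = $96000
  Rome: 3 people, avg salary = 302000/3 ≈ $100666.67
  Tokyo: 5 people, avg salary = 463000/5 = $92600

Highest average salary: Rome (≈$100666.67)

Rome (≈$100666.67)


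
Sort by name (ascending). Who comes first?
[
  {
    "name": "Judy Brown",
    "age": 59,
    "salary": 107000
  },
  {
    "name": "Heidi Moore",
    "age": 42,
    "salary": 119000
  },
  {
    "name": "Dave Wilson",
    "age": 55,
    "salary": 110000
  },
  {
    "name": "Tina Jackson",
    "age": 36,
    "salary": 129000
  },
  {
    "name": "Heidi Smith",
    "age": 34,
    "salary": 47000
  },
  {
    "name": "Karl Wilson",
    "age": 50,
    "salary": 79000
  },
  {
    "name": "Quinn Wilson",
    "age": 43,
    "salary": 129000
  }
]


Sort by: name (ascending)

Sorted order:
  1. Dave Wilson (name = Dave Wilson)
  2. Heidi Moore (name = Heidi Moore)
  3. Heidi Smith (name = Heidi Smith)
  4. Judy Brown (name = Judy Brown)
  5. Karl Wilson (name = Karl Wilson)
  6. Quinn Wilson (name = Quinn Wilson)
  7. Tina Jackson (name = Tina Jackson)

First: Dave Wilson

Dave Wilson


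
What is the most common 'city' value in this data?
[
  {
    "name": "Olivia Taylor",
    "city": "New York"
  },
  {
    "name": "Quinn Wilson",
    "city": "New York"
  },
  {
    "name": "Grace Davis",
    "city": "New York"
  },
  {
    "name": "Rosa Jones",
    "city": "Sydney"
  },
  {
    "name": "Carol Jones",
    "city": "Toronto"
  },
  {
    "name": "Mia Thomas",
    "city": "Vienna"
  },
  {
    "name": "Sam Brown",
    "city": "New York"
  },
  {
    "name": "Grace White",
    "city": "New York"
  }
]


Counting 'city' values across 8 records:

  New York: 5 #####
  Sydney: 1 #
  Toronto: 1 #
  Vienna: 1 #

Most common: New York (5 times)

New York (5 times)


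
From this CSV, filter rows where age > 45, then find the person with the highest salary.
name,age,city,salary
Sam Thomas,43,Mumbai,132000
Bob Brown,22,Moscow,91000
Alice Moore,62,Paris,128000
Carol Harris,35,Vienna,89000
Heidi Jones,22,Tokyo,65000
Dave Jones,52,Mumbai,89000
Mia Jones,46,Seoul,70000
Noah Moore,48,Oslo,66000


Filter: age > 45
Sort by: salary (descending)

Filtered records (4):
  Alice Moore, age 62, salary $128000
  Dave Jones, age 52, salary $89000
  Mia Jones, age 46, salary $70000
  Noah Moore, age 48, salary $66000

Highest salary: Alice Moore ($128000)

Alice Moore


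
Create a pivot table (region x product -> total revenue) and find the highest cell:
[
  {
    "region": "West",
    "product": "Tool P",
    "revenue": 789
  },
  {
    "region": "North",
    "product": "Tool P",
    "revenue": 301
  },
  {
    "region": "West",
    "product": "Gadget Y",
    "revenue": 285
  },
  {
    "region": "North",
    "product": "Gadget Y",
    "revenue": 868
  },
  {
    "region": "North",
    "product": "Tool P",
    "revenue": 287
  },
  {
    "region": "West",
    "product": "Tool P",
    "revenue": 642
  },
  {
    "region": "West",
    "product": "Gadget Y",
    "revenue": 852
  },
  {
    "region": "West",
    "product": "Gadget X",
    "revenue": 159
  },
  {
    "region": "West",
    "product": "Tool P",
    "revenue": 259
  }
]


Pivot: region (rows) x product (columns) -> total revenue

     Gadget X      Gadget Y      Tool P      
North            0           868           588  
West           159          1137          1690  

Highest: West / Tool P = $1690

West / Tool P = $1690


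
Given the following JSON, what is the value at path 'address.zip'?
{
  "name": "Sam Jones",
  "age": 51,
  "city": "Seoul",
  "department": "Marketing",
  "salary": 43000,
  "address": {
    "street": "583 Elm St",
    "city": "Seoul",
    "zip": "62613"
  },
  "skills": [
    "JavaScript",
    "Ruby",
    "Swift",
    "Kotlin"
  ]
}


Query: address.zip
Path: address -> zip
Value: 62613

62613


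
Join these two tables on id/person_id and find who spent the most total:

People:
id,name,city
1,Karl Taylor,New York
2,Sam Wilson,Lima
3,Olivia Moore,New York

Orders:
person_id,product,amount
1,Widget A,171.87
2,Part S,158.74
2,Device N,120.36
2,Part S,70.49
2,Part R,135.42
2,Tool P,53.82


Join on: people.id = orders.person_id

Joined rows:
  Karl Taylor (New York) bought Widget A for $171.87
  Sam Wilson (Lima) bought Part S for $158.74
  Sam Wilson (Lima) bought Device N for $120.36
  Sam Wilson (Lima) bought Part S for $70.49
  Sam Wilson (Lima) bought Part R for $135.42
  Sam Wilson (Lima) bought Tool P for $53.82

Total per person:
  Sam Wilson: $538.83
  Karl Taylor: $171.87

Top spender: Sam Wilson ($538.83)

Sam Wilson ($538.83)


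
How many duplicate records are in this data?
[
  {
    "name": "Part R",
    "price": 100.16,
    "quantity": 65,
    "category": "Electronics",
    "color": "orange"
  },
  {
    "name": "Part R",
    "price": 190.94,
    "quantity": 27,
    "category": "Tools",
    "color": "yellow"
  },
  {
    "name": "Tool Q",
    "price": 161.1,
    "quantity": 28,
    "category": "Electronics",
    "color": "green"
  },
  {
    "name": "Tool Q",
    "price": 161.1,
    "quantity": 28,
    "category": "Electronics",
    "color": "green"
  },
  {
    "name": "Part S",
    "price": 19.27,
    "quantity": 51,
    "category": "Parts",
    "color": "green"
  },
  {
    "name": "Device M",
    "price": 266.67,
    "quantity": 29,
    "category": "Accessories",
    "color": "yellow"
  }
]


Checking 6 records for duplicates:

  Row 1: Part R ($100.16, qty 65)
  Row 2: Part R ($190.94, qty 27)
  Row 3: Tool Q ($161.1, qty 28)
  Row 4: Tool Q ($161.1, qty 28) <-- DUPLICATE
  Row 5: Part S ($19.27, qty 51)
  Row 6: Device M ($266.67, qty 29)

Duplicates found: 1
Unique records: 5

1 duplicates, 5 unique


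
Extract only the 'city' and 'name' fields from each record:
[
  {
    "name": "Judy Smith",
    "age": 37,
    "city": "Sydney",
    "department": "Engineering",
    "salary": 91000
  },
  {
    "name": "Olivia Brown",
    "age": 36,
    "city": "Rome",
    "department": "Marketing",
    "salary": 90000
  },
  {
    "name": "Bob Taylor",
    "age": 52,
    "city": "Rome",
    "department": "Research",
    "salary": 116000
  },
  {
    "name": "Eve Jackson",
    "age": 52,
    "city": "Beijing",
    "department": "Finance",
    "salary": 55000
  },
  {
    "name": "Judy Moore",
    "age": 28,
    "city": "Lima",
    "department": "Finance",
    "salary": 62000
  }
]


Original: 5 records with fields: name, age, city, department, salary
Keep: ['city', 'name']
Drop: ['age', 'department', 'salary']
Result: 5 records, 2 fields each

[
  {
    "city": "Sydney",
    "name": "Judy Smith"
  },
  {
    "city": "Rome",
    "name": "Olivia Brown"
  },
  {
    "city": "Rome",
    "name": "Bob Taylor"
  },
  {
    "city": "Beijing",
    "name": "Eve Jackson"
  },
  {
    "city": "Lima",
    "name": "Judy Moore"
  }
]


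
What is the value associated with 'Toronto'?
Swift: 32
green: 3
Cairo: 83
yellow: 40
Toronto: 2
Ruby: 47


Looking up key 'Toronto'
Value: 2

2


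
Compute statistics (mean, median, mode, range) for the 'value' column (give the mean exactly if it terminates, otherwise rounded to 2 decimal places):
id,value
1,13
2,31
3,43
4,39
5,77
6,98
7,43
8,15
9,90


Data: [13, 31, 43, 39, 77, 98, 43, 15, 90]
Count: 9
Sum: 449
Mean: 449/9 ≈ 49.89 (rounded to 2 decimal places)
Sorted: [13, 15, 31, 39, 43, 43, 77, 90, 98]
Median: 43.0
Mode: 43 (2 times)
Range: 98 - 13 = 85
Min: 13, Max: 98

mean≈49.89, median=43.0, mode=43, range=85


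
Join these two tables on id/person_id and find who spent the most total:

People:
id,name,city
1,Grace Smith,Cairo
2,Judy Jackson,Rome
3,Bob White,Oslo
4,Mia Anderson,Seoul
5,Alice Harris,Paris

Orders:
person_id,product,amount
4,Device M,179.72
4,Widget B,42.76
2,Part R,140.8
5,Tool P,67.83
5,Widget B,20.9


Join on: people.id = orders.person_id

Joined rows:
  Mia Anderson (Seoul) bought Device M for $179.72
  Mia Anderson (Seoul) bought Widget B for $42.76
  Judy Jackson (Rome) bought Part R for $140.8
  Alice Harris (Paris) bought Tool P for $67.83
  Alice Harris (Paris) bought Widget B for $20.9

Total per person:
  Mia Anderson: $222.48
  Judy Jackson: $140.80
  Alice Harris: $88.73

Top spender: Mia Anderson ($222.48)

Mia Anderson ($222.48)
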